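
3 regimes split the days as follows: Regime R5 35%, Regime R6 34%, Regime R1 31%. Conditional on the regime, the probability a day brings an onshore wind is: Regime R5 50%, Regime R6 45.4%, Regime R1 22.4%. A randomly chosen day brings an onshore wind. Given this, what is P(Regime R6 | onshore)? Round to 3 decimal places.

0.387

By Bayes' rule, posterior ∝ prior × likelihood:
  Regime R5: 0.35 × 0.5 = 0.175
  Regime R6: 0.34 × 0.454 = 0.15436
  Regime R1: 0.31 × 0.224 = 0.06944
Normalizing constant = 0.3988.
P(Regime R6 | evidence) = 0.15436 / 0.3988 ≈ 0.387.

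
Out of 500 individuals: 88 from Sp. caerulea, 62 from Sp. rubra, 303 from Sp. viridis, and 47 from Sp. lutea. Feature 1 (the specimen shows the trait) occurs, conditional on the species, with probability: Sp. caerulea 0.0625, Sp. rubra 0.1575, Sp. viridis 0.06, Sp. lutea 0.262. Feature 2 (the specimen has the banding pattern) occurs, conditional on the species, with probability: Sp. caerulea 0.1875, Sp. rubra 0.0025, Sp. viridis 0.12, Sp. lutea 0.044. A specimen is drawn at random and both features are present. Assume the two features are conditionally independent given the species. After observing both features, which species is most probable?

Compute prior × likelihood for every hypothesis:
  Sp. caerulea: 0.176 × 0.0625 × 0.1875 = 0.0020625
  Sp. rubra: 0.124 × 0.1575 × 0.0025 = 0.000048825
  Sp. viridis: 0.606 × 0.06 × 0.12 = 0.0043632
  Sp. lutea: 0.094 × 0.262 × 0.044 = 0.001083632
Total = 0.007558157.
Largest term belongs to Sp. viridis, so Sp. viridis is most probable.

Sp. viridis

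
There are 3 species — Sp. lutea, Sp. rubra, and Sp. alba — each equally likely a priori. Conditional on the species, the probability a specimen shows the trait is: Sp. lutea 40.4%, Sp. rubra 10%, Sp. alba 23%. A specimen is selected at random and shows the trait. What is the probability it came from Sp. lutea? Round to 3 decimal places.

Since the prior is uniform, the posterior is proportional to the likelihood:
  Sp. lutea: 0.404
  Sp. rubra: 0.1
  Sp. alba: 0.23
Total = 0.734.
P(Sp. lutea | evidence) = 0.404 / 0.734 ≈ 0.550.

0.550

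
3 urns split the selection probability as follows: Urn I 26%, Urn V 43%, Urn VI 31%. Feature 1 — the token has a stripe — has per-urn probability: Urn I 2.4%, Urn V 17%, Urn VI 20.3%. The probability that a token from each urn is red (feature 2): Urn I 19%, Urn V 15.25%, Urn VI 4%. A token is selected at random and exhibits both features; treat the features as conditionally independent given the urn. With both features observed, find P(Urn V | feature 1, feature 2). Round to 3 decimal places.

By Bayes' rule, posterior ∝ prior × likelihood:
  Urn I: 0.26 × 0.024 × 0.19 = 0.0011856
  Urn V: 0.43 × 0.17 × 0.1525 = 0.01114775
  Urn VI: 0.31 × 0.203 × 0.04 = 0.0025172
Normalizing constant = 0.01485055.
P(Urn V | evidence) = 0.01114775 / 0.01485055 ≈ 0.751.

0.751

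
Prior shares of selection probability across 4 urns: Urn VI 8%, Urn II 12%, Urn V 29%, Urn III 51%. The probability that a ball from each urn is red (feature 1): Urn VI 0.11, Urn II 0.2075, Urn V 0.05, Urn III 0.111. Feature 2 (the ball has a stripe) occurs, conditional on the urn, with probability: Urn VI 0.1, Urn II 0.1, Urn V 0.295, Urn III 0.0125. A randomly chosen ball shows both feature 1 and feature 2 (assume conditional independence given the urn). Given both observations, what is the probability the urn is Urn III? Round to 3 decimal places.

0.085

By Bayes' rule, posterior ∝ prior × likelihood:
  Urn VI: 0.08 × 0.11 × 0.1 = 0.00088
  Urn II: 0.12 × 0.2075 × 0.1 = 0.00249
  Urn V: 0.29 × 0.05 × 0.295 = 0.0042775
  Urn III: 0.51 × 0.111 × 0.0125 = 0.000707625
Sum = 0.008355125.
P(Urn III | evidence) = 0.000707625 / 0.008355125 ≈ 0.085.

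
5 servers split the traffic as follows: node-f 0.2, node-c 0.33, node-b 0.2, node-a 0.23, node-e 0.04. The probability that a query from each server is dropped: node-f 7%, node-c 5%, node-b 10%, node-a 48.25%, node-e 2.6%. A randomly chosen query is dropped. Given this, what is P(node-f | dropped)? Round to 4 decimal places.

Unnormalized posteriors (prior × likelihood):
  node-f: 0.2 × 0.07 = 0.014
  node-c: 0.33 × 0.05 = 0.0165
  node-b: 0.2 × 0.1 = 0.02
  node-a: 0.23 × 0.4825 = 0.110975
  node-e: 0.04 × 0.026 = 0.00104
Sum = 0.162515.
P(node-f | evidence) = 0.014 / 0.162515 ≈ 0.0861.

0.0861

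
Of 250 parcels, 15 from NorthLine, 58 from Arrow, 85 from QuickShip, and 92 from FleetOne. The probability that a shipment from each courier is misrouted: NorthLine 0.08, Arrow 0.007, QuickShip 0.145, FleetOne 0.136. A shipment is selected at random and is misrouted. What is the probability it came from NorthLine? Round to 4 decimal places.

Unnormalized posteriors (prior × likelihood):
  NorthLine: 0.06 × 0.08 = 0.0048
  Arrow: 0.232 × 0.007 = 0.001624
  QuickShip: 0.34 × 0.145 = 0.0493
  FleetOne: 0.368 × 0.136 = 0.050048
Normalizing constant = 0.105772.
P(NorthLine | evidence) = 0.0048 / 0.105772 ≈ 0.0454.

0.0454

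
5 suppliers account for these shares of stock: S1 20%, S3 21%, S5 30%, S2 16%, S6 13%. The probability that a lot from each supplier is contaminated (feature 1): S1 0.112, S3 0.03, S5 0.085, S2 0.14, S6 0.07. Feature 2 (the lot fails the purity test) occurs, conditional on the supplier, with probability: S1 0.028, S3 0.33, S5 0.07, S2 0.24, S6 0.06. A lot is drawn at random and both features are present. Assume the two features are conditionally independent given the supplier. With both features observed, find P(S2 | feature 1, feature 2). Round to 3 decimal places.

0.516

By Bayes' rule, posterior ∝ prior × likelihood:
  S1: 0.2 × 0.112 × 0.028 = 0.0006272
  S3: 0.21 × 0.03 × 0.33 = 0.002079
  S5: 0.3 × 0.085 × 0.07 = 0.001785
  S2: 0.16 × 0.14 × 0.24 = 0.005376
  S6: 0.13 × 0.07 × 0.06 = 0.000546
Sum = 0.0104132.
P(S2 | evidence) = 0.005376 / 0.0104132 ≈ 0.516.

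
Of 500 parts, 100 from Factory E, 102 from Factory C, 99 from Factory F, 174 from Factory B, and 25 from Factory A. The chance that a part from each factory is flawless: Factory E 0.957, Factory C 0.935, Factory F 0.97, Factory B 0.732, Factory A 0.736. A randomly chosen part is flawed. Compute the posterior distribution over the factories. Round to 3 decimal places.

Taking complements, P(flawed | each) = Factory E 0.043, Factory C 0.065, Factory F 0.03, Factory B 0.268, Factory A 0.264.
Prior × likelihood for each hypothesis:
  Factory E: 0.2 × 0.043 = 0.0086
  Factory C: 0.204 × 0.065 = 0.01326
  Factory F: 0.198 × 0.03 = 0.00594
  Factory B: 0.348 × 0.268 = 0.093264
  Factory A: 0.05 × 0.264 = 0.0132
Normalizing constant = 0.134264.
P(Factory E | flawed) = 0.0086/0.134264 ≈ 0.064
P(Factory C | flawed) = 0.01326/0.134264 ≈ 0.099
P(Factory F | flawed) = 0.00594/0.134264 ≈ 0.044
P(Factory B | flawed) = 0.093264/0.134264 ≈ 0.695
P(Factory A | flawed) = 0.0132/0.134264 ≈ 0.098

Factory E 0.064, Factory C 0.099, Factory F 0.044, Factory B 0.695, Factory A 0.098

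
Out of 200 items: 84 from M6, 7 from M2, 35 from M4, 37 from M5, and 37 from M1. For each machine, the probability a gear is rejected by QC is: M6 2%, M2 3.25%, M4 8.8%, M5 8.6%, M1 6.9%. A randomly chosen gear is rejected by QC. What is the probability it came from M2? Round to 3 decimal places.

0.021

Unnormalized posteriors (prior × likelihood):
  M6: 0.42 × 0.02 = 0.0084
  M2: 0.035 × 0.0325 = 0.0011375
  M4: 0.175 × 0.088 = 0.0154
  M5: 0.185 × 0.086 = 0.01591
  M1: 0.185 × 0.069 = 0.012765
Total = 0.0536125.
P(M2 | evidence) = 0.0011375 / 0.0536125 ≈ 0.021.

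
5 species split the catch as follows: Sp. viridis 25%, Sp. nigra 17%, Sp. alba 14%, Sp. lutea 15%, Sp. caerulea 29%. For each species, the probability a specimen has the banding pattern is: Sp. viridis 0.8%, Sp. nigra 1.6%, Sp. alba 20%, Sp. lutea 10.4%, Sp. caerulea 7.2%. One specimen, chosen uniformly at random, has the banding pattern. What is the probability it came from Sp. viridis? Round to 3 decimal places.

Unnormalized posteriors (prior × likelihood):
  Sp. viridis: 0.25 × 0.008 = 0.002
  Sp. nigra: 0.17 × 0.016 = 0.00272
  Sp. alba: 0.14 × 0.2 = 0.028
  Sp. lutea: 0.15 × 0.104 = 0.0156
  Sp. caerulea: 0.29 × 0.072 = 0.02088
Normalizing constant = 0.0692.
P(Sp. viridis | evidence) = 0.002 / 0.0692 ≈ 0.029.

0.029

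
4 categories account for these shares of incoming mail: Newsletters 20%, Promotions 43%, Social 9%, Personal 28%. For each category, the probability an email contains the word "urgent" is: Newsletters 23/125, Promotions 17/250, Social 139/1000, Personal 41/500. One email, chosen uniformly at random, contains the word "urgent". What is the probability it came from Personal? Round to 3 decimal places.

0.226

By Bayes' rule, posterior ∝ prior × likelihood:
  Newsletters: 0.2 × 0.184 = 0.0368
  Promotions: 0.43 × 0.068 = 0.02924
  Social: 0.09 × 0.139 = 0.01251
  Personal: 0.28 × 0.082 = 0.02296
Total = 0.10151.
P(Personal | evidence) = 0.02296 / 0.10151 ≈ 0.226.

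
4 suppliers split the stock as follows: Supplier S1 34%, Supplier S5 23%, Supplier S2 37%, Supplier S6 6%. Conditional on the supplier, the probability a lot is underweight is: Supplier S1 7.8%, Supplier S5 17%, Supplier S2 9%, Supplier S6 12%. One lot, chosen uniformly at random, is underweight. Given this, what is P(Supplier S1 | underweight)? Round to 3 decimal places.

0.250

Prior × likelihood for each hypothesis:
  Supplier S1: 0.34 × 0.078 = 0.02652
  Supplier S5: 0.23 × 0.17 = 0.0391
  Supplier S2: 0.37 × 0.09 = 0.0333
  Supplier S6: 0.06 × 0.12 = 0.0072
Total = 0.10612.
P(Supplier S1 | evidence) = 0.02652 / 0.10612 ≈ 0.250.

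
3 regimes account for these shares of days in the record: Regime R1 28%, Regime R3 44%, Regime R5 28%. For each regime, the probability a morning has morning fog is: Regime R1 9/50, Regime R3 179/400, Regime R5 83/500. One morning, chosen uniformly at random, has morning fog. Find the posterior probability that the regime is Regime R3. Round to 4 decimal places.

0.6702

Compute prior × likelihood for every hypothesis:
  Regime R1: 0.28 × 0.18 = 0.0504
  Regime R3: 0.44 × 0.4475 = 0.1969
  Regime R5: 0.28 × 0.166 = 0.04648
Sum = 0.29378.
P(Regime R3 | evidence) = 0.1969 / 0.29378 ≈ 0.6702.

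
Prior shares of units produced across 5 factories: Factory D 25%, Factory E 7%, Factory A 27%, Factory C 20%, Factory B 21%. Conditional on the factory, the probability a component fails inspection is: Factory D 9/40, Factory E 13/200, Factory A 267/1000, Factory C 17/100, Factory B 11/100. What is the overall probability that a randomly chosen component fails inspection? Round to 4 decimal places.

0.1900

By Bayes' rule, posterior ∝ prior × likelihood:
  Factory D: 0.25 × 0.225 = 0.05625
  Factory E: 0.07 × 0.065 = 0.00455
  Factory A: 0.27 × 0.267 = 0.07209
  Factory C: 0.2 × 0.17 = 0.034
  Factory B: 0.21 × 0.11 = 0.0231
P(nonconforming) = 0.05625 + 0.00455 + 0.07209 + 0.034 + 0.0231 = 0.18999 → 0.1900.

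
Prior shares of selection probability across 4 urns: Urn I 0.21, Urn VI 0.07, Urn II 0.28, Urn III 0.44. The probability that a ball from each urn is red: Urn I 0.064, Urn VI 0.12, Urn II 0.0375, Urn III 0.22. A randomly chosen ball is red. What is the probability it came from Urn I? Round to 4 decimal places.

0.1041

Compute prior × likelihood for every hypothesis:
  Urn I: 0.21 × 0.064 = 0.01344
  Urn VI: 0.07 × 0.12 = 0.0084
  Urn II: 0.28 × 0.0375 = 0.0105
  Urn III: 0.44 × 0.22 = 0.0968
Sum = 0.12914.
P(Urn I | evidence) = 0.01344 / 0.12914 ≈ 0.1041.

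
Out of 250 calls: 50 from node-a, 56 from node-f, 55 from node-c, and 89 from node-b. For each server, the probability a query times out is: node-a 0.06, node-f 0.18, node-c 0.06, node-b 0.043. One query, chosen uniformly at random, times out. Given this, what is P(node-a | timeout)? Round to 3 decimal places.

Unnormalized posteriors (prior × likelihood):
  node-a: 0.2 × 0.06 = 0.012
  node-f: 0.224 × 0.18 = 0.04032
  node-c: 0.22 × 0.06 = 0.0132
  node-b: 0.356 × 0.043 = 0.015308
Sum = 0.080828.
P(node-a | evidence) = 0.012 / 0.080828 ≈ 0.148.

0.148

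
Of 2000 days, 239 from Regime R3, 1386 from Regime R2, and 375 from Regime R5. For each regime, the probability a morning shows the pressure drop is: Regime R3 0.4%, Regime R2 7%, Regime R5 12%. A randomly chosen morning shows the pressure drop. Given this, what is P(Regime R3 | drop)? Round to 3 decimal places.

Compute prior × likelihood for every hypothesis:
  Regime R3: 0.1195 × 0.004 = 0.000478
  Regime R2: 0.693 × 0.07 = 0.04851
  Regime R5: 0.1875 × 0.12 = 0.0225
Total = 0.071488.
P(Regime R3 | evidence) = 0.000478 / 0.071488 ≈ 0.007.

0.007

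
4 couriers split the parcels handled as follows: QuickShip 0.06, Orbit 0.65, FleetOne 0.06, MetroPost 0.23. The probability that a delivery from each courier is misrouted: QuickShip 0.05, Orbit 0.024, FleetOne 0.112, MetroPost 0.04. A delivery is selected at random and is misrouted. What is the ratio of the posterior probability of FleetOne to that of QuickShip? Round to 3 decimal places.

Compute prior × likelihood for every hypothesis:
  QuickShip: 0.06 × 0.05 = 0.003
  Orbit: 0.65 × 0.024 = 0.0156
  FleetOne: 0.06 × 0.112 = 0.00672
  MetroPost: 0.23 × 0.04 = 0.0092
Normalizing constant = 0.03452.
The ratio is 0.00672 / 0.003 (the normalizer cancels) = 2.240.

2.240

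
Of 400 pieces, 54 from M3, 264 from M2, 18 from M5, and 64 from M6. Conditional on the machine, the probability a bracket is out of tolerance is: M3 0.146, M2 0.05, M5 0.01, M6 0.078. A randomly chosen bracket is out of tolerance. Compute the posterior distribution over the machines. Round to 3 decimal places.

By Bayes' rule, posterior ∝ prior × likelihood:
  M3: 0.135 × 0.146 = 0.01971
  M2: 0.66 × 0.05 = 0.033
  M5: 0.045 × 0.01 = 0.00045
  M6: 0.16 × 0.078 = 0.01248
Sum = 0.06564.
P(M3 | oversize) = 0.01971/0.06564 ≈ 0.300
P(M2 | oversize) = 0.033/0.06564 ≈ 0.503
P(M5 | oversize) = 0.00045/0.06564 ≈ 0.007
P(M6 | oversize) = 0.01248/0.06564 ≈ 0.190

M3 0.300, M2 0.503, M5 0.007, M6 0.190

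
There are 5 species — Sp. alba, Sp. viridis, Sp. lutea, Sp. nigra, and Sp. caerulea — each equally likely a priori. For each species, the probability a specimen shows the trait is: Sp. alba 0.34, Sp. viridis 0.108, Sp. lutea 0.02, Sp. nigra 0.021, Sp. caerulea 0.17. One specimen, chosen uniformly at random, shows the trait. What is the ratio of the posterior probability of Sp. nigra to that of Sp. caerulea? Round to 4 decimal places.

Since the prior is uniform, the posterior is proportional to the likelihood:
  Sp. alba: 0.34
  Sp. viridis: 0.108
  Sp. lutea: 0.02
  Sp. nigra: 0.021
  Sp. caerulea: 0.17
Sum = 0.659.
The ratio is 0.021 / 0.17 (the normalizer cancels) = 0.1235.

0.1235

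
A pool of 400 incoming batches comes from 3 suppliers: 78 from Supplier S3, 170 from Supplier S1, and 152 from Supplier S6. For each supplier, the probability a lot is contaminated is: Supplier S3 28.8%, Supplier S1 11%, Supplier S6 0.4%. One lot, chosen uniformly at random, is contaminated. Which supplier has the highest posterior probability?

Supplier S3

Prior × likelihood for each hypothesis:
  Supplier S3: 0.195 × 0.288 = 0.05616
  Supplier S1: 0.425 × 0.11 = 0.04675
  Supplier S6: 0.38 × 0.004 = 0.00152
Total = 0.10443.
Largest term belongs to Supplier S3, so Supplier S3 is most probable.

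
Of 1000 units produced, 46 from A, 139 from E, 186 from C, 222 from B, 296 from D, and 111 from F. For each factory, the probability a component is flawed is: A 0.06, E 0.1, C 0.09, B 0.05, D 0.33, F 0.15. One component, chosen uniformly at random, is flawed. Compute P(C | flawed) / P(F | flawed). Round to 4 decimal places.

1.0054

Compute prior × likelihood for every hypothesis:
  A: 0.046 × 0.06 = 0.00276
  E: 0.139 × 0.1 = 0.0139
  C: 0.186 × 0.09 = 0.01674
  B: 0.222 × 0.05 = 0.0111
  D: 0.296 × 0.33 = 0.09768
  F: 0.111 × 0.15 = 0.01665
Sum = 0.15883.
The ratio is 0.01674 / 0.01665 (the normalizer cancels) = 1.0054.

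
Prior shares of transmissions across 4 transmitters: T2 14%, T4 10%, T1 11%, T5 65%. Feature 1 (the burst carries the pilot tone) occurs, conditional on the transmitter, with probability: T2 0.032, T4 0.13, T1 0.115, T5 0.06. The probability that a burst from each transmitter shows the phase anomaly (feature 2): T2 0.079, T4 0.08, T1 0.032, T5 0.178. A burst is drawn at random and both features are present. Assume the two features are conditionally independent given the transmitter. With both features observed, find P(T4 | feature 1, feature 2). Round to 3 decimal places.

0.119

Unnormalized posteriors (prior × likelihood):
  T2: 0.14 × 0.032 × 0.079 = 0.00035392
  T4: 0.1 × 0.13 × 0.08 = 0.00104
  T1: 0.11 × 0.115 × 0.032 = 0.0004048
  T5: 0.65 × 0.06 × 0.178 = 0.006942
Total = 0.00874072.
P(T4 | evidence) = 0.00104 / 0.00874072 ≈ 0.119.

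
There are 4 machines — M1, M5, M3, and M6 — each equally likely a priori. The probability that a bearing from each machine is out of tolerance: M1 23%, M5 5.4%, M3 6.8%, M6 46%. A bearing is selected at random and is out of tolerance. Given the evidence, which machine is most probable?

M6

With a uniform prior (1/4 each), posterior ∝ likelihood:
  M1: 0.23
  M5: 0.054
  M3: 0.068
  M6: 0.46
Sum = 0.812.
Largest term belongs to M6, so M6 is most probable.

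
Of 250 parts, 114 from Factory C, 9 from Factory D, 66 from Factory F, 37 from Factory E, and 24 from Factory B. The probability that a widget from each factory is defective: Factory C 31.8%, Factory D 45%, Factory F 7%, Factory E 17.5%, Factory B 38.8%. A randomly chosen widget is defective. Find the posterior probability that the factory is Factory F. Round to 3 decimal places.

0.076

Unnormalized posteriors (prior × likelihood):
  Factory C: 0.456 × 0.318 = 0.145008
  Factory D: 0.036 × 0.45 = 0.0162
  Factory F: 0.264 × 0.07 = 0.01848
  Factory E: 0.148 × 0.175 = 0.0259
  Factory B: 0.096 × 0.388 = 0.037248
Sum = 0.242836.
P(Factory F | evidence) = 0.01848 / 0.242836 ≈ 0.076.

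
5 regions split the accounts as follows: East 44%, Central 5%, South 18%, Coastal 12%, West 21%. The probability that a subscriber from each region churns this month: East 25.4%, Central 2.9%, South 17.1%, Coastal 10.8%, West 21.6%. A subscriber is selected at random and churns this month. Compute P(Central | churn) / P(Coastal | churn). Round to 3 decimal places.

Unnormalized posteriors (prior × likelihood):
  East: 0.44 × 0.254 = 0.11176
  Central: 0.05 × 0.029 = 0.00145
  South: 0.18 × 0.171 = 0.03078
  Coastal: 0.12 × 0.108 = 0.01296
  West: 0.21 × 0.216 = 0.04536
Normalizing constant = 0.20231.
The ratio is 0.00145 / 0.01296 (the normalizer cancels) = 0.112.

0.112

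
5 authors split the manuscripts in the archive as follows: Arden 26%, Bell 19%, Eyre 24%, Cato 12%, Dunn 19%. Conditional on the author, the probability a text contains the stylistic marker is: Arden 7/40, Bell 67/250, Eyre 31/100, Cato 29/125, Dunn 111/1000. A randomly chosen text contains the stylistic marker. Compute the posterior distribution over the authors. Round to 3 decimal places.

By Bayes' rule, posterior ∝ prior × likelihood:
  Arden: 0.26 × 0.175 = 0.0455
  Bell: 0.19 × 0.268 = 0.05092
  Eyre: 0.24 × 0.31 = 0.0744
  Cato: 0.12 × 0.232 = 0.02784
  Dunn: 0.19 × 0.111 = 0.02109
Normalizing constant = 0.21975.
P(Arden | marker) = 0.0455/0.21975 ≈ 0.207
P(Bell | marker) = 0.05092/0.21975 ≈ 0.232
P(Eyre | marker) = 0.0744/0.21975 ≈ 0.339
P(Cato | marker) = 0.02784/0.21975 ≈ 0.127
P(Dunn | marker) = 0.02109/0.21975 ≈ 0.096

Arden 0.207, Bell 0.232, Eyre 0.339, Cato 0.127, Dunn 0.096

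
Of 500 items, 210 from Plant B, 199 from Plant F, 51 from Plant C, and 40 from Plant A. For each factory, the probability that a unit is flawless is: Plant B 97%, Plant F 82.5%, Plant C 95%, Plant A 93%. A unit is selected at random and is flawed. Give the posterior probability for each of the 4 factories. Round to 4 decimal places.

Taking complements, P(flawed | each) = Plant B 0.03, Plant F 0.175, Plant C 0.05, Plant A 0.07.
Unnormalized posteriors (prior × likelihood):
  Plant B: 0.42 × 0.03 = 0.0126
  Plant F: 0.398 × 0.175 = 0.06965
  Plant C: 0.102 × 0.05 = 0.0051
  Plant A: 0.08 × 0.07 = 0.0056
Normalizing constant = 0.09295.
P(Plant B | flawed) = 0.0126/0.09295 ≈ 0.1356
P(Plant F | flawed) = 0.06965/0.09295 ≈ 0.7493
P(Plant C | flawed) = 0.0051/0.09295 ≈ 0.0549
P(Plant A | flawed) = 0.0056/0.09295 ≈ 0.0602

Plant B 0.1356, Plant F 0.7493, Plant C 0.0549, Plant A 0.0602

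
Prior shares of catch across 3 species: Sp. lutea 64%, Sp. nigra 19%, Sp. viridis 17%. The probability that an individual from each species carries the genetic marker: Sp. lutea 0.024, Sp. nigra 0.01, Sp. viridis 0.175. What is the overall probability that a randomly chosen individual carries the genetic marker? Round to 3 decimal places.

0.047

Compute prior × likelihood for every hypothesis:
  Sp. lutea: 0.64 × 0.024 = 0.01536
  Sp. nigra: 0.19 × 0.01 = 0.0019
  Sp. viridis: 0.17 × 0.175 = 0.02975
P(marker) = 0.01536 + 0.0019 + 0.02975 = 0.04701 → 0.047.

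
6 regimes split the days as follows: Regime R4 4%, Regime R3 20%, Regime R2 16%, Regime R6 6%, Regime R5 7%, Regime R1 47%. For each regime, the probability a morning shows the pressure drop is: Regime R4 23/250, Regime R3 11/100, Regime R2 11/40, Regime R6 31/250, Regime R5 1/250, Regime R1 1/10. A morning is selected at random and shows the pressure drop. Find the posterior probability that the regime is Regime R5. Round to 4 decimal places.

0.0023

Prior × likelihood for each hypothesis:
  Regime R4: 0.04 × 0.092 = 0.00368
  Regime R3: 0.2 × 0.11 = 0.022
  Regime R2: 0.16 × 0.275 = 0.044
  Regime R6: 0.06 × 0.124 = 0.00744
  Regime R5: 0.07 × 0.004 = 0.00028
  Regime R1: 0.47 × 0.1 = 0.047
Normalizing constant = 0.1244.
P(Regime R5 | evidence) = 0.00028 / 0.1244 ≈ 0.0023.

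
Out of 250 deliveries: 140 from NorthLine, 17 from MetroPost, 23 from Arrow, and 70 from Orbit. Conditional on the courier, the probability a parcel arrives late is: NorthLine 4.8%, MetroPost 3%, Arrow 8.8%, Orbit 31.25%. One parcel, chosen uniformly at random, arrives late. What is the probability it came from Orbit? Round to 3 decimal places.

0.703

Compute prior × likelihood for every hypothesis:
  NorthLine: 0.56 × 0.048 = 0.02688
  MetroPost: 0.068 × 0.03 = 0.00204
  Arrow: 0.092 × 0.088 = 0.008096
  Orbit: 0.28 × 0.3125 = 0.0875
Normalizing constant = 0.124516.
P(Orbit | evidence) = 0.0875 / 0.124516 ≈ 0.703.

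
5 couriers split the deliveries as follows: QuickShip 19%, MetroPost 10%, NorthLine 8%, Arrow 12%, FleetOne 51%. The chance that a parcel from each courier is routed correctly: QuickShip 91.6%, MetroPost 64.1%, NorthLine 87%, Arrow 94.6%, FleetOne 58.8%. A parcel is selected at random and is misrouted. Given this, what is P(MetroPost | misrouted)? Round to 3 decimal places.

Taking complements, P(misrouted | each) = QuickShip 0.084, MetroPost 0.359, NorthLine 0.13, Arrow 0.054, FleetOne 0.412.
By Bayes' rule, posterior ∝ prior × likelihood:
  QuickShip: 0.19 × 0.084 = 0.01596
  MetroPost: 0.1 × 0.359 = 0.0359
  NorthLine: 0.08 × 0.13 = 0.0104
  Arrow: 0.12 × 0.054 = 0.00648
  FleetOne: 0.51 × 0.412 = 0.21012
Sum = 0.27886.
P(MetroPost | evidence) = 0.0359 / 0.27886 ≈ 0.129.

0.129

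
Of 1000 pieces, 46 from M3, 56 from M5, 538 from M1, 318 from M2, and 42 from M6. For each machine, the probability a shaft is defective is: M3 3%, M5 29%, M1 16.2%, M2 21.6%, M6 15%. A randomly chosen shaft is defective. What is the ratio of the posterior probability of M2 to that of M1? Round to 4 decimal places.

0.7881

By Bayes' rule, posterior ∝ prior × likelihood:
  M3: 0.046 × 0.03 = 0.00138
  M5: 0.056 × 0.29 = 0.01624
  M1: 0.538 × 0.162 = 0.087156
  M2: 0.318 × 0.216 = 0.068688
  M6: 0.042 × 0.15 = 0.0063
Total = 0.179764.
The ratio is 0.068688 / 0.087156 (the normalizer cancels) = 0.7881.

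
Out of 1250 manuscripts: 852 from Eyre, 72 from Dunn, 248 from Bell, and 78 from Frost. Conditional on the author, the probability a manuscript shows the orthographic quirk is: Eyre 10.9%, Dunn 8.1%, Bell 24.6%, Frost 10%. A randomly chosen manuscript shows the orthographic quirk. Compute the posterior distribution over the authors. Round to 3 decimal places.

Unnormalized posteriors (prior × likelihood):
  Eyre: 0.6816 × 0.109 = 0.0742944
  Dunn: 0.0576 × 0.081 = 0.0046656
  Bell: 0.1984 × 0.246 = 0.0488064
  Frost: 0.0624 × 0.1 = 0.00624
Sum = 0.1340064.
P(Eyre | quirk) = 0.0742944/0.1340064 ≈ 0.554
P(Dunn | quirk) = 0.0046656/0.1340064 ≈ 0.035
P(Bell | quirk) = 0.0488064/0.1340064 ≈ 0.364
P(Frost | quirk) = 0.00624/0.1340064 ≈ 0.047

Eyre 0.554, Dunn 0.035, Bell 0.364, Frost 0.047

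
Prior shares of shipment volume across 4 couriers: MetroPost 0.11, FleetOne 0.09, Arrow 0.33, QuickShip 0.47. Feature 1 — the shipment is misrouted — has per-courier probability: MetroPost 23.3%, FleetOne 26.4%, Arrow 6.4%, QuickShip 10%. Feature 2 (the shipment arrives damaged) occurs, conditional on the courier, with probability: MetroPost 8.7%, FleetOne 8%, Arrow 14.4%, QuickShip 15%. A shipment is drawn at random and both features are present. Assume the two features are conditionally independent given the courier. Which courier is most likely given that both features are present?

By Bayes' rule, posterior ∝ prior × likelihood:
  MetroPost: 0.11 × 0.233 × 0.087 = 0.00222981
  FleetOne: 0.09 × 0.264 × 0.08 = 0.0019008
  Arrow: 0.33 × 0.064 × 0.144 = 0.00304128
  QuickShip: 0.47 × 0.1 × 0.15 = 0.00705
Total = 0.01422189.
Largest term belongs to QuickShip, so QuickShip is most probable.

QuickShip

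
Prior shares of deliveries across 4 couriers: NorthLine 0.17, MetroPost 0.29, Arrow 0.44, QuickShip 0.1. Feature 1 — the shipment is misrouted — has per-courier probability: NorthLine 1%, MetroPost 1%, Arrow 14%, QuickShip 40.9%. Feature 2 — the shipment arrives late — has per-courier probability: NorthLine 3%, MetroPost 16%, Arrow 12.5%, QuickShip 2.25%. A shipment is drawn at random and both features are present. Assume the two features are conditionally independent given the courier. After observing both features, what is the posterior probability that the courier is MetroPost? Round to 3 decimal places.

0.051

By Bayes' rule, posterior ∝ prior × likelihood:
  NorthLine: 0.17 × 0.01 × 0.03 = 0.000051
  MetroPost: 0.29 × 0.01 × 0.16 = 0.000464
  Arrow: 0.44 × 0.14 × 0.125 = 0.0077
  QuickShip: 0.1 × 0.409 × 0.0225 = 0.00092025
Normalizing constant = 0.00913525.
P(MetroPost | evidence) = 0.000464 / 0.00913525 ≈ 0.051.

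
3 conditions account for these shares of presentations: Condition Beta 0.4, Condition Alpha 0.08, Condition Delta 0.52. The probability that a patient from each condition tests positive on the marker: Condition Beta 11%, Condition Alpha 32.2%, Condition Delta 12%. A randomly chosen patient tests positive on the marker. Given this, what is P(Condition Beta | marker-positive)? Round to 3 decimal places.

0.333

Unnormalized posteriors (prior × likelihood):
  Condition Beta: 0.4 × 0.11 = 0.044
  Condition Alpha: 0.08 × 0.322 = 0.02576
  Condition Delta: 0.52 × 0.12 = 0.0624
Total = 0.13216.
P(Condition Beta | evidence) = 0.044 / 0.13216 ≈ 0.333.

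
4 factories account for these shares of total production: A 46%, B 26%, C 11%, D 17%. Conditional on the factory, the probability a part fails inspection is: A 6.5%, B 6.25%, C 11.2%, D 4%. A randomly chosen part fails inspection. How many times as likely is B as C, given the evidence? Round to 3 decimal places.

1.319

Unnormalized posteriors (prior × likelihood):
  A: 0.46 × 0.065 = 0.0299
  B: 0.26 × 0.0625 = 0.01625
  C: 0.11 × 0.112 = 0.01232
  D: 0.17 × 0.04 = 0.0068
Normalizing constant = 0.06527.
The ratio is 0.01625 / 0.01232 (the normalizer cancels) = 1.319.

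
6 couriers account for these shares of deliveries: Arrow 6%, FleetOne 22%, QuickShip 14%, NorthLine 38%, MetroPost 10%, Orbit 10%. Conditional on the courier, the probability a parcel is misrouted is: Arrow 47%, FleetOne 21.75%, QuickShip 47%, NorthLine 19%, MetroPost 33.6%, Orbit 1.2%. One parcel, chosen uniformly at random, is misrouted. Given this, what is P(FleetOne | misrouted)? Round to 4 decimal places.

Compute prior × likelihood for every hypothesis:
  Arrow: 0.06 × 0.47 = 0.0282
  FleetOne: 0.22 × 0.2175 = 0.04785
  QuickShip: 0.14 × 0.47 = 0.0658
  NorthLine: 0.38 × 0.19 = 0.0722
  MetroPost: 0.1 × 0.336 = 0.0336
  Orbit: 0.1 × 0.012 = 0.0012
Total = 0.24885.
P(FleetOne | evidence) = 0.04785 / 0.24885 ≈ 0.1923.

0.1923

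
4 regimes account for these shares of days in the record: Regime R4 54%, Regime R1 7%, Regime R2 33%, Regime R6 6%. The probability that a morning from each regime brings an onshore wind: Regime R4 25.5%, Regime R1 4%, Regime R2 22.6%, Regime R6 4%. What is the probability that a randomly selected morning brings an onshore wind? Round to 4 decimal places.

0.2175

Compute prior × likelihood for every hypothesis:
  Regime R4: 0.54 × 0.255 = 0.1377
  Regime R1: 0.07 × 0.04 = 0.0028
  Regime R2: 0.33 × 0.226 = 0.07458
  Regime R6: 0.06 × 0.04 = 0.0024
P(onshore) = 0.1377 + 0.0028 + 0.07458 + 0.0024 = 0.21748 → 0.2175.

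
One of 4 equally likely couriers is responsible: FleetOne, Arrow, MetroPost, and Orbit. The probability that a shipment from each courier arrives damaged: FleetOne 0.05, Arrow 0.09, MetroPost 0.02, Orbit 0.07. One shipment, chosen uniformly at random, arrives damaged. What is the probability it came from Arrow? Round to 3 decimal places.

0.391

Since the prior is uniform, the posterior is proportional to the likelihood:
  FleetOne: 0.05
  Arrow: 0.09
  MetroPost: 0.02
  Orbit: 0.07
Sum = 0.23.
P(Arrow | evidence) = 0.09 / 0.23 ≈ 0.391.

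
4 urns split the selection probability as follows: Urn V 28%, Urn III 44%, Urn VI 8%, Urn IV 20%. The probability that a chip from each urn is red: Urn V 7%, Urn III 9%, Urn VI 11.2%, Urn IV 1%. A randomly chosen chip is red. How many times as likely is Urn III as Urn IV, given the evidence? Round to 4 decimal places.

19.8000

By Bayes' rule, posterior ∝ prior × likelihood:
  Urn V: 0.28 × 0.07 = 0.0196
  Urn III: 0.44 × 0.09 = 0.0396
  Urn VI: 0.08 × 0.112 = 0.00896
  Urn IV: 0.2 × 0.01 = 0.002
Normalizing constant = 0.07016.
The ratio is 0.0396 / 0.002 (the normalizer cancels) = 19.8000.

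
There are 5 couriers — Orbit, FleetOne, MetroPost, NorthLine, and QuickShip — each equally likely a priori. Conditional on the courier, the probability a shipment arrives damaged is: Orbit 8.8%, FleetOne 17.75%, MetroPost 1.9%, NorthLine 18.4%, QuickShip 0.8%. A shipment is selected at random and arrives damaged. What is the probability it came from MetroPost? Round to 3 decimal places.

Since the prior is uniform, the posterior is proportional to the likelihood:
  Orbit: 0.088
  FleetOne: 0.1775
  MetroPost: 0.019
  NorthLine: 0.184
  QuickShip: 0.008
Sum = 0.4765.
P(MetroPost | evidence) = 0.019 / 0.4765 ≈ 0.040.

0.040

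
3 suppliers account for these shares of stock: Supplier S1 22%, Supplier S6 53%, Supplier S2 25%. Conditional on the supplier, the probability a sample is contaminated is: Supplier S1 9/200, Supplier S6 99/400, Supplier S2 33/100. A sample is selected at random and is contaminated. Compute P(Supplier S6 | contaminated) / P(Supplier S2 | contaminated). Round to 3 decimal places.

Compute prior × likelihood for every hypothesis:
  Supplier S1: 0.22 × 0.045 = 0.0099
  Supplier S6: 0.53 × 0.2475 = 0.131175
  Supplier S2: 0.25 × 0.33 = 0.0825
Sum = 0.223575.
The ratio is 0.131175 / 0.0825 (the normalizer cancels) = 1.590.

1.590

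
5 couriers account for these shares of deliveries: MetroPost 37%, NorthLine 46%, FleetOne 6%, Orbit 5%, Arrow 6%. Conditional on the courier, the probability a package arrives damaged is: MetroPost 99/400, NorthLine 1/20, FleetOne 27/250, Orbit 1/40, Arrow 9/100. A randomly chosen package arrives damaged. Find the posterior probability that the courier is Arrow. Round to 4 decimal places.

Compute prior × likelihood for every hypothesis:
  MetroPost: 0.37 × 0.2475 = 0.091575
  NorthLine: 0.46 × 0.05 = 0.023
  FleetOne: 0.06 × 0.108 = 0.00648
  Orbit: 0.05 × 0.025 = 0.00125
  Arrow: 0.06 × 0.09 = 0.0054
Normalizing constant = 0.127705.
P(Arrow | evidence) = 0.0054 / 0.127705 ≈ 0.0423.

0.0423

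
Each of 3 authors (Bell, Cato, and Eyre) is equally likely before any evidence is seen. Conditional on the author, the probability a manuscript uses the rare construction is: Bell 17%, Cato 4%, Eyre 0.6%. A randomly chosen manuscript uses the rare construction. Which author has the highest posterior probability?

With a uniform prior (1/3 each), posterior ∝ likelihood:
  Bell: 0.17
  Cato: 0.04
  Eyre: 0.006
Total = 0.216.
Largest term belongs to Bell, so Bell is most probable.

Bell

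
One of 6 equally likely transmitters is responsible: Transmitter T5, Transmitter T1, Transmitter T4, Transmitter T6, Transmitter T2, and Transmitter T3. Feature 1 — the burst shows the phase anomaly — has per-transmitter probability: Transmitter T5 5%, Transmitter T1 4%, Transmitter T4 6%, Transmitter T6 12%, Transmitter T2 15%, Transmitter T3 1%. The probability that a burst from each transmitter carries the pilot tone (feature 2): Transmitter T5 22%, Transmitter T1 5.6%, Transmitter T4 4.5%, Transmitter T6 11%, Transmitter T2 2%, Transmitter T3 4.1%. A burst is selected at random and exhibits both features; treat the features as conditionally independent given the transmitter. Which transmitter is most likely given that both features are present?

With a uniform prior (1/6 each), posterior ∝ likelihood:
  Transmitter T5: 0.05 × 0.22 = 0.011
  Transmitter T1: 0.04 × 0.056 = 0.00224
  Transmitter T4: 0.06 × 0.045 = 0.0027
  Transmitter T6: 0.12 × 0.11 = 0.0132
  Transmitter T2: 0.15 × 0.02 = 0.003
  Transmitter T3: 0.01 × 0.041 = 0.00041
Sum = 0.03255.
Largest term belongs to Transmitter T6, so Transmitter T6 is most probable.

Transmitter T6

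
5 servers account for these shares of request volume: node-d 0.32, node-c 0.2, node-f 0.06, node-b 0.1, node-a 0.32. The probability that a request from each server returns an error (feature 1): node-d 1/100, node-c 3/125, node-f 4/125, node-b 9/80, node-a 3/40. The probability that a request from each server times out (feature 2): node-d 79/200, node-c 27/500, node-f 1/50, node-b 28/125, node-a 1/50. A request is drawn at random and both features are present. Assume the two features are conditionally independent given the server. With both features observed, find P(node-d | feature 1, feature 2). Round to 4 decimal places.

0.2771

Unnormalized posteriors (prior × likelihood):
  node-d: 0.32 × 0.01 × 0.395 = 0.001264
  node-c: 0.2 × 0.024 × 0.054 = 0.0002592
  node-f: 0.06 × 0.032 × 0.02 = 0.0000384
  node-b: 0.1 × 0.1125 × 0.224 = 0.00252
  node-a: 0.32 × 0.075 × 0.02 = 0.00048
Total = 0.0045616.
P(node-d | evidence) = 0.001264 / 0.0045616 ≈ 0.2771.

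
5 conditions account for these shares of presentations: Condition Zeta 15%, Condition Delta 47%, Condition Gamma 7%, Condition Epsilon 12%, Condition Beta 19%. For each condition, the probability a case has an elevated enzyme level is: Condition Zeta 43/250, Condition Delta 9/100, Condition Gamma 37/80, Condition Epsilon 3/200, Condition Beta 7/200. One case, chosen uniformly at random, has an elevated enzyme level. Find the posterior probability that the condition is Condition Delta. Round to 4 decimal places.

0.3883

Compute prior × likelihood for every hypothesis:
  Condition Zeta: 0.15 × 0.172 = 0.0258
  Condition Delta: 0.47 × 0.09 = 0.0423
  Condition Gamma: 0.07 × 0.4625 = 0.032375
  Condition Epsilon: 0.12 × 0.015 = 0.0018
  Condition Beta: 0.19 × 0.035 = 0.00665
Sum = 0.108925.
P(Condition Delta | evidence) = 0.0423 / 0.108925 ≈ 0.3883.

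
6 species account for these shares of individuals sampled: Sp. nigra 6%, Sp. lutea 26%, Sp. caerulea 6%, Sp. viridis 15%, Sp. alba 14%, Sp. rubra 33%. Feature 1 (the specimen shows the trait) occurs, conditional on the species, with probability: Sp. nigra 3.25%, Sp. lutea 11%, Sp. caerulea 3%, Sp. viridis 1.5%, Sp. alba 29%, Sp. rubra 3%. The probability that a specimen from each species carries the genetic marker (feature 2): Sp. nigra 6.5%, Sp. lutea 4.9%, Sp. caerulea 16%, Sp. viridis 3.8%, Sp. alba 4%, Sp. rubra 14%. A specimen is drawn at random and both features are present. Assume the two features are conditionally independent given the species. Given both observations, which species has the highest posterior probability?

Prior × likelihood for each hypothesis:
  Sp. nigra: 0.06 × 0.0325 × 0.065 = 0.00012675
  Sp. lutea: 0.26 × 0.11 × 0.049 = 0.0014014
  Sp. caerulea: 0.06 × 0.03 × 0.16 = 0.000288
  Sp. viridis: 0.15 × 0.015 × 0.038 = 0.0000855
  Sp. alba: 0.14 × 0.29 × 0.04 = 0.001624
  Sp. rubra: 0.33 × 0.03 × 0.14 = 0.001386
Sum = 0.00491165.
Largest term belongs to Sp. alba, so Sp. alba is most probable.

Sp. alba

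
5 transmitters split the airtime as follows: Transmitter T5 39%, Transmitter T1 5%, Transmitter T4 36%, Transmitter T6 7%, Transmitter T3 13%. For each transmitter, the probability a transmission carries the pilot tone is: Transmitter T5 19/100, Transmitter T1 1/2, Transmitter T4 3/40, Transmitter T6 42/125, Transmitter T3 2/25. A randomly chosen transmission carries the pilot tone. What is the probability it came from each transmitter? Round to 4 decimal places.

Transmitter T5 0.4631, Transmitter T1 0.1562, Transmitter T4 0.1687, Transmitter T6 0.1470, Transmitter T3 0.0650

Unnormalized posteriors (prior × likelihood):
  Transmitter T5: 0.39 × 0.19 = 0.0741
  Transmitter T1: 0.05 × 0.5 = 0.025
  Transmitter T4: 0.36 × 0.075 = 0.027
  Transmitter T6: 0.07 × 0.336 = 0.02352
  Transmitter T3: 0.13 × 0.08 = 0.0104
Sum = 0.16002.
P(Transmitter T5 | pilot) = 0.0741/0.16002 ≈ 0.4631
P(Transmitter T1 | pilot) = 0.025/0.16002 ≈ 0.1562
P(Transmitter T4 | pilot) = 0.027/0.16002 ≈ 0.1687
P(Transmitter T6 | pilot) = 0.02352/0.16002 ≈ 0.1470
P(Transmitter T3 | pilot) = 0.0104/0.16002 ≈ 0.0650
(Check: 0.4631+0.1562+0.1687+0.1470+0.0650 = 1.0000.)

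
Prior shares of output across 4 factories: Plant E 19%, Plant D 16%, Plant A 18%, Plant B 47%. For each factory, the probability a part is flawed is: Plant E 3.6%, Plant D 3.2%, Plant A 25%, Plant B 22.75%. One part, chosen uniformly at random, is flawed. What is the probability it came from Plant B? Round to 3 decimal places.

0.652

Unnormalized posteriors (prior × likelihood):
  Plant E: 0.19 × 0.036 = 0.00684
  Plant D: 0.16 × 0.032 = 0.00512
  Plant A: 0.18 × 0.25 = 0.045
  Plant B: 0.47 × 0.2275 = 0.106925
Total = 0.163885.
P(Plant B | evidence) = 0.106925 / 0.163885 ≈ 0.652.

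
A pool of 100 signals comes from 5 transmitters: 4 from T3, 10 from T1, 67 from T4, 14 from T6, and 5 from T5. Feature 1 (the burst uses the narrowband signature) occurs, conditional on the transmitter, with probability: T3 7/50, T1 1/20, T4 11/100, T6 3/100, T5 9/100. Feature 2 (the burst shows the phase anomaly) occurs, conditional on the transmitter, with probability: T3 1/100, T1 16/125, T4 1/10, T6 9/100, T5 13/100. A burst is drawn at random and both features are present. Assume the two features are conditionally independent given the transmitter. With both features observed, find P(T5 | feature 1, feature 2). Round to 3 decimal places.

0.065

Prior × likelihood for each hypothesis:
  T3: 0.04 × 0.14 × 0.01 = 0.000056
  T1: 0.1 × 0.05 × 0.128 = 0.00064
  T4: 0.67 × 0.11 × 0.1 = 0.00737
  T6: 0.14 × 0.03 × 0.09 = 0.000378
  T5: 0.05 × 0.09 × 0.13 = 0.000585
Sum = 0.009029.
P(T5 | evidence) = 0.000585 / 0.009029 ≈ 0.065.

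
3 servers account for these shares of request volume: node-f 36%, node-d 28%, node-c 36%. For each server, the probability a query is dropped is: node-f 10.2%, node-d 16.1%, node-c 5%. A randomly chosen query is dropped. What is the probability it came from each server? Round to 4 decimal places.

Prior × likelihood for each hypothesis:
  node-f: 0.36 × 0.102 = 0.03672
  node-d: 0.28 × 0.161 = 0.04508
  node-c: 0.36 × 0.05 = 0.018
Total = 0.0998.
P(node-f | dropped) = 0.03672/0.0998 ≈ 0.3679
P(node-d | dropped) = 0.04508/0.0998 ≈ 0.4517
P(node-c | dropped) = 0.018/0.0998 ≈ 0.1804

node-f 0.3679, node-d 0.4517, node-c 0.1804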